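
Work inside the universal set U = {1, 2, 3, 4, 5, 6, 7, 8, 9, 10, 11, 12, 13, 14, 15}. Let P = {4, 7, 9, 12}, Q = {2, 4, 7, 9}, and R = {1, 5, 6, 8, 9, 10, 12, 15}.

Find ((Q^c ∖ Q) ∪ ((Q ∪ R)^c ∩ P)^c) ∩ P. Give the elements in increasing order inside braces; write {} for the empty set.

Q^c = {1, 3, 5, 6, 8, 10, 11, 12, 13, 14, 15}
Q^c ∖ Q = {1, 3, 5, 6, 8, 10, 11, 12, 13, 14, 15}
Q ∪ R = {1, 2, 4, 5, 6, 7, 8, 9, 10, 12, 15}
(Q ∪ R)^c = {3, 11, 13, 14}
(Q ∪ R)^c ∩ P = {}
((Q ∪ R)^c ∩ P)^c = {1, 2, 3, 4, 5, 6, 7, 8, 9, 10, 11, 12, 13, 14, 15}
(Q^c ∖ Q) ∪ ((Q ∪ R)^c ∩ P)^c = {1, 2, 3, 4, 5, 6, 7, 8, 9, 10, 11, 12, 13, 14, 15}
((Q^c ∖ Q) ∪ ((Q ∪ R)^c ∩ P)^c) ∩ P = {4, 7, 9, 12}

{4, 7, 9, 12}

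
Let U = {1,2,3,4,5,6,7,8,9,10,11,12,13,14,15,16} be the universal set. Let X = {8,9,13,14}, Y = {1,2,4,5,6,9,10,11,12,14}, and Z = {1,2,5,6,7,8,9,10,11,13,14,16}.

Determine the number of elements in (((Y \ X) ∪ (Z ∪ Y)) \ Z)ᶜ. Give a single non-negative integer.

14

Y \ X = {1,2,4,5,6,10,11,12}
Z ∪ Y = {1,2,4,5,6,7,8,9,10,11,12,13,14,16}
(Y \ X) ∪ (Z ∪ Y) = {1,2,4,5,6,7,8,9,10,11,12,13,14,16}
((Y \ X) ∪ (Z ∪ Y)) \ Z = {4,12}
(((Y \ X) ∪ (Z ∪ Y)) \ Z)ᶜ = {1,2,3,5,6,7,8,9,10,11,13,14,15,16}
|(((Y \ X) ∪ (Z ∪ Y)) \ Z)ᶜ| = 14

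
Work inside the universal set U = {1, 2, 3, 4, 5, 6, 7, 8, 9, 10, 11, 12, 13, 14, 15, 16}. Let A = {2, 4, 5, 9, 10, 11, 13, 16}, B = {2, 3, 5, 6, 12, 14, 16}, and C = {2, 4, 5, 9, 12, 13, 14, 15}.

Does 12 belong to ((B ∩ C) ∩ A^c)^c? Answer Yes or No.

12 ∈ B and 12 ∈ C, so 12 ∈ B ∩ C
12 ∉ A, so 12 ∈ A^c
12 ∈ (B ∩ C) and 12 ∈ A^c, so 12 ∈ (B ∩ C) ∩ A^c
12 ∉ ((B ∩ C) ∩ A^c)^c since 12 ∈ ((B ∩ C) ∩ A^c)

No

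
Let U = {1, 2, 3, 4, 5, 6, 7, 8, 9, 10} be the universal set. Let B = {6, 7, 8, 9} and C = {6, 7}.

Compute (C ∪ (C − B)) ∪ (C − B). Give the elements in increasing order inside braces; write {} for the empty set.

{6, 7}

C − B = {}
C ∪ (C − B) = {6, 7}
(C ∪ (C − B)) ∪ (C − B) = {6, 7}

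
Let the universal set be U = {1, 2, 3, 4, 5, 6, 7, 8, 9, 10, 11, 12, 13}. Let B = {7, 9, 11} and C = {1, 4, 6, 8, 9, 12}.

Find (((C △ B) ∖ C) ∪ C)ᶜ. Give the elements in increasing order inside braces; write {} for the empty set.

{2, 3, 5, 10, 13}

C △ B = {1, 4, 6, 7, 8, 11, 12}
(C △ B) ∖ C = {7, 11}
((C △ B) ∖ C) ∪ C = {1, 4, 6, 7, 8, 9, 11, 12}
(((C △ B) ∖ C) ∪ C)ᶜ = {2, 3, 5, 10, 13}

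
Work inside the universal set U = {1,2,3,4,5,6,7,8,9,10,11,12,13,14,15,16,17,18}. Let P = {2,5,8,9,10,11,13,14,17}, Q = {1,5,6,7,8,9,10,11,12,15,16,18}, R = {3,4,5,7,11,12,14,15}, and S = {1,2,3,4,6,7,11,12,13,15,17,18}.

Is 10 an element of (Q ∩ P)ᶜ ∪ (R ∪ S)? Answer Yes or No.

No

10 ∈ Q and 10 ∈ P, so 10 ∈ Q ∩ P
10 ∉ (Q ∩ P)ᶜ since 10 ∈ (Q ∩ P)
10 ∉ R and 10 ∉ S, so 10 ∉ R ∪ S
10 ∉ (Q ∩ P)ᶜ and 10 ∉ (R ∪ S), so 10 ∉ (Q ∩ P)ᶜ ∪ (R ∪ S)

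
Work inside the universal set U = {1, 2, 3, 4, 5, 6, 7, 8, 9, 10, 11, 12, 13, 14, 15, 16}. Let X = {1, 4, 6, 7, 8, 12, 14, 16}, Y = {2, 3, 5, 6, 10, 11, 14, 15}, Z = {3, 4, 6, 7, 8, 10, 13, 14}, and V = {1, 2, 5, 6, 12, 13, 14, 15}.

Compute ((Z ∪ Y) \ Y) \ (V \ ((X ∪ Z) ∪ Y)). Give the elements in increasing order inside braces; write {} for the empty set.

Z ∪ Y = {2, 3, 4, 5, 6, 7, 8, 10, 11, 13, 14, 15}
(Z ∪ Y) \ Y = {4, 7, 8, 13}
X ∪ Z = {1, 3, 4, 6, 7, 8, 10, 12, 13, 14, 16}
(X ∪ Z) ∪ Y = {1, 2, 3, 4, 5, 6, 7, 8, 10, 11, 12, 13, 14, 15, 16}
V \ ((X ∪ Z) ∪ Y) = {}
((Z ∪ Y) \ Y) \ (V \ ((X ∪ Z) ∪ Y)) = {4, 7, 8, 13}

{4, 7, 8, 13}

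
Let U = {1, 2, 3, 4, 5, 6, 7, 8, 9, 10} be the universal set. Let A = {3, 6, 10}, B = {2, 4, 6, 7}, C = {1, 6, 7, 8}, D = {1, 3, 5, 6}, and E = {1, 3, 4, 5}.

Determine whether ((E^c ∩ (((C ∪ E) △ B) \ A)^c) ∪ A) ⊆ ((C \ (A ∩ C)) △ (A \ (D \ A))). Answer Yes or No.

No

E^c = {2, 6, 7, 8, 9, 10}
C ∪ E = {1, 3, 4, 5, 6, 7, 8}
(C ∪ E) △ B = {1, 2, 3, 5, 8}
((C ∪ E) △ B) \ A = {1, 2, 5, 8}
(((C ∪ E) △ B) \ A)^c = {3, 4, 6, 7, 9, 10}
E^c ∩ (((C ∪ E) △ B) \ A)^c = {6, 7, 9, 10}
(E^c ∩ (((C ∪ E) △ B) \ A)^c) ∪ A = {3, 6, 7, 9, 10}
A ∩ C = {6}
C \ (A ∩ C) = {1, 7, 8}
D \ A = {1, 5}
A \ (D \ A) = {3, 6, 10}
(C \ (A ∩ C)) △ (A \ (D \ A)) = {1, 3, 6, 7, 8, 10}
9 ∈ (E^c ∩ (((C ∪ E) △ B) \ A)^c) ∪ A but 9 ∉ (C \ (A ∩ C)) △ (A \ (D \ A)), so the inclusion fails.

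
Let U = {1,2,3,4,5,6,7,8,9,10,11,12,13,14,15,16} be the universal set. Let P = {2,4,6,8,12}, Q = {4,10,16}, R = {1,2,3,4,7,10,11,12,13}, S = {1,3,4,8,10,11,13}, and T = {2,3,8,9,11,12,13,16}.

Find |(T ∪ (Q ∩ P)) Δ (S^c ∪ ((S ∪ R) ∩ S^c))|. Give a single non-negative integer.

10

Q ∩ P = {4}
T ∪ (Q ∩ P) = {2,3,4,8,9,11,12,13,16}
S^c = {2,5,6,7,9,12,14,15,16}
S ∪ R = {1,2,3,4,7,8,10,11,12,13}
(S ∪ R) ∩ S^c = {2,7,12}
S^c ∪ ((S ∪ R) ∩ S^c) = {2,5,6,7,9,12,14,15,16}
(T ∪ (Q ∩ P)) Δ (S^c ∪ ((S ∪ R) ∩ S^c)) = {3,4,5,6,7,8,11,13,14,15}
|(T ∪ (Q ∩ P)) Δ (S^c ∪ ((S ∪ R) ∩ S^c))| = 10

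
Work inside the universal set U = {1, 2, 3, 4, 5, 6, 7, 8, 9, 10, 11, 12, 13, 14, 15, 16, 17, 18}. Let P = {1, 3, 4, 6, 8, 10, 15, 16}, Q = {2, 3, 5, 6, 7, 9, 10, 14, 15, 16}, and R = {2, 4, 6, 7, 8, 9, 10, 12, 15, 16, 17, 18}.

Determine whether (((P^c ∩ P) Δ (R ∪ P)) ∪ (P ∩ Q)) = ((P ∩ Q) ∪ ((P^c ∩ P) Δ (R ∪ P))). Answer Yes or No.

P^c = {2, 5, 7, 9, 11, 12, 13, 14, 17, 18}
P^c ∩ P = {}
R ∪ P = {1, 2, 3, 4, 6, 7, 8, 9, 10, 12, 15, 16, 17, 18}
(P^c ∩ P) Δ (R ∪ P) = {1, 2, 3, 4, 6, 7, 8, 9, 10, 12, 15, 16, 17, 18}
P ∩ Q = {3, 6, 10, 15, 16}
((P^c ∩ P) Δ (R ∪ P)) ∪ (P ∩ Q) = {1, 2, 3, 4, 6, 7, 8, 9, 10, 12, 15, 16, 17, 18}
(P ∩ Q) ∪ ((P^c ∩ P) Δ (R ∪ P)) = {1, 2, 3, 4, 6, 7, 8, 9, 10, 12, 15, 16, 17, 18}
Both equal {1, 2, 3, 4, 6, 7, 8, 9, 10, 12, 15, 16, 17, 18}, so ((P^c ∩ P) Δ (R ∪ P)) ∪ (P ∩ Q) = (P ∩ Q) ∪ ((P^c ∩ P) Δ (R ∪ P)).

Yes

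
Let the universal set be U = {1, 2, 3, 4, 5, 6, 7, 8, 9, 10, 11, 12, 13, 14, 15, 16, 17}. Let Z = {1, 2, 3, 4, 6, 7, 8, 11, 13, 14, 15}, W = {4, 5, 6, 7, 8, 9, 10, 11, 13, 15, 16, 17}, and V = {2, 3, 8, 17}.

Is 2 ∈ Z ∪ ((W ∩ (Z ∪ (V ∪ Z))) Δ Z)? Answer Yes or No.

Yes

2 ∈ V and 2 ∈ Z, so 2 ∈ V ∪ Z
2 ∈ Z and 2 ∈ (V ∪ Z), so 2 ∈ Z ∪ (V ∪ Z)
2 ∉ W and 2 ∈ (Z ∪ (V ∪ Z)), so 2 ∉ W ∩ (Z ∪ (V ∪ Z))
2 ∉ (W ∩ (Z ∪ (V ∪ Z))) and 2 ∈ Z, so 2 ∈ (W ∩ (Z ∪ (V ∪ Z))) Δ Z
2 ∈ Z and 2 ∈ ((W ∩ (Z ∪ (V ∪ Z))) Δ Z), so 2 ∈ Z ∪ ((W ∩ (Z ∪ (V ∪ Z))) Δ Z)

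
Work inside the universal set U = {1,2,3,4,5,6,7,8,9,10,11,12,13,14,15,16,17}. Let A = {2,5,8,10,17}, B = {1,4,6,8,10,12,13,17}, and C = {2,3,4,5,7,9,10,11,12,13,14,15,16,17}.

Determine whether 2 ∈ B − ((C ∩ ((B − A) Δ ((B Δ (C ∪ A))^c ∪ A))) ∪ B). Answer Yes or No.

2 ∉ B and 2 ∈ A, so 2 ∉ B − A
2 ∈ C and 2 ∈ A, so 2 ∈ C ∪ A
2 ∉ B and 2 ∈ (C ∪ A), so 2 ∈ B Δ (C ∪ A)
2 ∉ (B Δ (C ∪ A))^c since 2 ∈ (B Δ (C ∪ A))
2 ∉ (B Δ (C ∪ A))^c and 2 ∈ A, so 2 ∈ (B Δ (C ∪ A))^c ∪ A
2 ∉ (B − A) and 2 ∈ ((B Δ (C ∪ A))^c ∪ A), so 2 ∈ (B − A) Δ ((B Δ (C ∪ A))^c ∪ A)
2 ∈ C and 2 ∈ ((B − A) Δ ((B Δ (C ∪ A))^c ∪ A)), so 2 ∈ C ∩ ((B − A) Δ ((B Δ (C ∪ A))^c ∪ A))
2 ∈ (C ∩ ((B − A) Δ ((B Δ (C ∪ A))^c ∪ A))) and 2 ∉ B, so 2 ∈ (C ∩ ((B − A) Δ ((B Δ (C ∪ A))^c ∪ A))) ∪ B
2 ∉ B and 2 ∈ ((C ∩ ((B − A) Δ ((B Δ (C ∪ A))^c ∪ A))) ∪ B), so 2 ∉ B − ((C ∩ ((B − A) Δ ((B Δ (C ∪ A))^c ∪ A))) ∪ B)

No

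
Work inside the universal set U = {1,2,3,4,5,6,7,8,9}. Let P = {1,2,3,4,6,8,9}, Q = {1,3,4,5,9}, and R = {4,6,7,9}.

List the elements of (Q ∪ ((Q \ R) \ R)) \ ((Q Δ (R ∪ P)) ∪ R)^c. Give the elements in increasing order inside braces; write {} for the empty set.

Q \ R = {1,3,5}
(Q \ R) \ R = {1,3,5}
Q ∪ ((Q \ R) \ R) = {1,3,4,5,9}
R ∪ P = {1,2,3,4,6,7,8,9}
Q Δ (R ∪ P) = {2,5,6,7,8}
(Q Δ (R ∪ P)) ∪ R = {2,4,5,6,7,8,9}
((Q Δ (R ∪ P)) ∪ R)^c = {1,3}
(Q ∪ ((Q \ R) \ R)) \ ((Q Δ (R ∪ P)) ∪ R)^c = {4,5,9}

{4,5,9}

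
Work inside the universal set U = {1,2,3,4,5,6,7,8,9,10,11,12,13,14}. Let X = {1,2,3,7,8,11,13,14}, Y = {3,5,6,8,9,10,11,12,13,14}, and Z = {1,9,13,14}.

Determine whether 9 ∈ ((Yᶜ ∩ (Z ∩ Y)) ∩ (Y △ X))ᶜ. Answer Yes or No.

Yes

9 ∈ Y, so 9 ∉ Yᶜ
9 ∈ Z and 9 ∈ Y, so 9 ∈ Z ∩ Y
9 ∉ Yᶜ and 9 ∈ (Z ∩ Y), so 9 ∉ Yᶜ ∩ (Z ∩ Y)
9 ∈ Y and 9 ∉ X, so 9 ∈ Y △ X
9 ∉ (Yᶜ ∩ (Z ∩ Y)) and 9 ∈ (Y △ X), so 9 ∉ (Yᶜ ∩ (Z ∩ Y)) ∩ (Y △ X)
9 ∈ ((Yᶜ ∩ (Z ∩ Y)) ∩ (Y △ X))ᶜ since 9 ∉ ((Yᶜ ∩ (Z ∩ Y)) ∩ (Y △ X))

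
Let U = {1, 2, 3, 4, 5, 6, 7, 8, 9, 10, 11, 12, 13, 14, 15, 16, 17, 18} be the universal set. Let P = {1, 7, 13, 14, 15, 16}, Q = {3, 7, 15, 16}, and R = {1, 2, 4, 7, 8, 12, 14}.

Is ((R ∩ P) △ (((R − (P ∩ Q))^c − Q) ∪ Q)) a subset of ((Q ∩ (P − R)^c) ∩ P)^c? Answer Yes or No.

Yes

R ∩ P = {1, 7, 14}
P ∩ Q = {7, 15, 16}
R − (P ∩ Q) = {1, 2, 4, 8, 12, 14}
(R − (P ∩ Q))^c = {3, 5, 6, 7, 9, 10, 11, 13, 15, 16, 17, 18}
(R − (P ∩ Q))^c − Q = {5, 6, 9, 10, 11, 13, 17, 18}
((R − (P ∩ Q))^c − Q) ∪ Q = {3, 5, 6, 7, 9, 10, 11, 13, 15, 16, 17, 18}
(R ∩ P) △ (((R − (P ∩ Q))^c − Q) ∪ Q) = {1, 3, 5, 6, 9, 10, 11, 13, 14, 15, 16, 17, 18}
P − R = {13, 15, 16}
(P − R)^c = {1, 2, 3, 4, 5, 6, 7, 8, 9, 10, 11, 12, 14, 17, 18}
Q ∩ (P − R)^c = {3, 7}
(Q ∩ (P − R)^c) ∩ P = {7}
((Q ∩ (P − R)^c) ∩ P)^c = {1, 2, 3, 4, 5, 6, 8, 9, 10, 11, 12, 13, 14, 15, 16, 17, 18}
Every element of {1, 3, 5, 6, 9, 10, 11, 13, 14, 15, 16, 17, 18} is in {1, 2, 3, 4, 5, 6, 8, 9, 10, 11, 12, 13, 14, 15, 16, 17, 18}, so (R ∩ P) △ (((R − (P ∩ Q))^c − Q) ∪ Q) ⊆ ((Q ∩ (P − R)^c) ∩ P)^c.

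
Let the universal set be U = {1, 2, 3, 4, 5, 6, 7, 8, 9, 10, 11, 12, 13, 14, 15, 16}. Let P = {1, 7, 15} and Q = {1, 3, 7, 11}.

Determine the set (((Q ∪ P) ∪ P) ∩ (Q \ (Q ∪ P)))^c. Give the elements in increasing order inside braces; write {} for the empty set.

Q ∪ P = {1, 3, 7, 11, 15}
(Q ∪ P) ∪ P = {1, 3, 7, 11, 15}
Q \ (Q ∪ P) = {}
((Q ∪ P) ∪ P) ∩ (Q \ (Q ∪ P)) = {}
(((Q ∪ P) ∪ P) ∩ (Q \ (Q ∪ P)))^c = {1, 2, 3, 4, 5, 6, 7, 8, 9, 10, 11, 12, 13, 14, 15, 16}

{1, 2, 3, 4, 5, 6, 7, 8, 9, 10, 11, 12, 13, 14, 15, 16}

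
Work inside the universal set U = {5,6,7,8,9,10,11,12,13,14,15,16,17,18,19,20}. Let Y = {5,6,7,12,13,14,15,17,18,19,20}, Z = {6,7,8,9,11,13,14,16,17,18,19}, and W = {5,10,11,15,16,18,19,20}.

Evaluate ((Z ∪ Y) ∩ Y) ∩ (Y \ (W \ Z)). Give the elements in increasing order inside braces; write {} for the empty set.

Z ∪ Y = {5,6,7,8,9,11,12,13,14,15,16,17,18,19,20}
(Z ∪ Y) ∩ Y = {5,6,7,12,13,14,15,17,18,19,20}
W \ Z = {5,10,15,20}
Y \ (W \ Z) = {6,7,12,13,14,17,18,19}
((Z ∪ Y) ∩ Y) ∩ (Y \ (W \ Z)) = {6,7,12,13,14,17,18,19}

{6,7,12,13,14,17,18,19}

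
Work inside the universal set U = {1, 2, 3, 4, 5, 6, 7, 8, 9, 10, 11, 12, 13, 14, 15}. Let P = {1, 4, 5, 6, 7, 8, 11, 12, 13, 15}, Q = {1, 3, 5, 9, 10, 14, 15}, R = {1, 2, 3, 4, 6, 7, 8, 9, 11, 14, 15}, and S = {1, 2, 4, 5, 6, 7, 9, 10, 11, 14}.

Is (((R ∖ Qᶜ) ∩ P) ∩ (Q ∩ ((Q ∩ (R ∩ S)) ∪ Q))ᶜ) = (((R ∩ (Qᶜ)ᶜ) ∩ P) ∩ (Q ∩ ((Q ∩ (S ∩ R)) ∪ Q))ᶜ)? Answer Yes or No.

Qᶜ = {2, 4, 6, 7, 8, 11, 12, 13}
R ∖ Qᶜ = {1, 3, 9, 14, 15}
(R ∖ Qᶜ) ∩ P = {1, 15}
R ∩ S = {1, 2, 4, 6, 7, 9, 11, 14}
Q ∩ (R ∩ S) = {1, 9, 14}
(Q ∩ (R ∩ S)) ∪ Q = {1, 3, 5, 9, 10, 14, 15}
Q ∩ ((Q ∩ (R ∩ S)) ∪ Q) = {1, 3, 5, 9, 10, 14, 15}
(Q ∩ ((Q ∩ (R ∩ S)) ∪ Q))ᶜ = {2, 4, 6, 7, 8, 11, 12, 13}
((R ∖ Qᶜ) ∩ P) ∩ (Q ∩ ((Q ∩ (R ∩ S)) ∪ Q))ᶜ = {}
(Qᶜ)ᶜ = {1, 3, 5, 9, 10, 14, 15}
R ∩ (Qᶜ)ᶜ = {1, 3, 9, 14, 15}
(R ∩ (Qᶜ)ᶜ) ∩ P = {1, 15}
S ∩ R = {1, 2, 4, 6, 7, 9, 11, 14}
Q ∩ (S ∩ R) = {1, 9, 14}
(Q ∩ (S ∩ R)) ∪ Q = {1, 3, 5, 9, 10, 14, 15}
Q ∩ ((Q ∩ (S ∩ R)) ∪ Q) = {1, 3, 5, 9, 10, 14, 15}
(Q ∩ ((Q ∩ (S ∩ R)) ∪ Q))ᶜ = {2, 4, 6, 7, 8, 11, 12, 13}
((R ∩ (Qᶜ)ᶜ) ∩ P) ∩ (Q ∩ ((Q ∩ (S ∩ R)) ∪ Q))ᶜ = {}
Both equal {}, so ((R ∖ Qᶜ) ∩ P) ∩ (Q ∩ ((Q ∩ (R ∩ S)) ∪ Q))ᶜ = ((R ∩ (Qᶜ)ᶜ) ∩ P) ∩ (Q ∩ ((Q ∩ (S ∩ R)) ∪ Q))ᶜ.

Yes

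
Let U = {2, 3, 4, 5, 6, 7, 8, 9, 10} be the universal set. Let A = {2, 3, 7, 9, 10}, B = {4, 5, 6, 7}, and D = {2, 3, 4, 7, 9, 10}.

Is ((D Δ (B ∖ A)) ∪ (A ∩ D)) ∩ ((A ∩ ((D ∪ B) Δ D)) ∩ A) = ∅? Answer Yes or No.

B ∖ A = {4, 5, 6}
D Δ (B ∖ A) = {2, 3, 5, 6, 7, 9, 10}
A ∩ D = {2, 3, 7, 9, 10}
(D Δ (B ∖ A)) ∪ (A ∩ D) = {2, 3, 5, 6, 7, 9, 10}
D ∪ B = {2, 3, 4, 5, 6, 7, 9, 10}
(D ∪ B) Δ D = {5, 6}
A ∩ ((D ∪ B) Δ D) = {}
(A ∩ ((D ∪ B) Δ D)) ∩ A = {}
{2, 3, 5, 6, 7, 9, 10} and {} share no elements.

Yes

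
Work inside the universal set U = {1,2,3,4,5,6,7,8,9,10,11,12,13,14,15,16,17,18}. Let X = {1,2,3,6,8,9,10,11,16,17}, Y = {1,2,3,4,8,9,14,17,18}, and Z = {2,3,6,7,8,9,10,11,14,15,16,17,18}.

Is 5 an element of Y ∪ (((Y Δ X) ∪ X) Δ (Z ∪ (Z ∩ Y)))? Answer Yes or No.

5 ∉ Y and 5 ∉ X, so 5 ∉ Y Δ X
5 ∉ (Y Δ X) and 5 ∉ X, so 5 ∉ (Y Δ X) ∪ X
5 ∉ Z and 5 ∉ Y, so 5 ∉ Z ∩ Y
5 ∉ Z and 5 ∉ (Z ∩ Y), so 5 ∉ Z ∪ (Z ∩ Y)
5 ∉ ((Y Δ X) ∪ X) and 5 ∉ (Z ∪ (Z ∩ Y)), so 5 ∉ ((Y Δ X) ∪ X) Δ (Z ∪ (Z ∩ Y))
5 ∉ Y and 5 ∉ (((Y Δ X) ∪ X) Δ (Z ∪ (Z ∩ Y))), so 5 ∉ Y ∪ (((Y Δ X) ∪ X) Δ (Z ∪ (Z ∩ Y)))

No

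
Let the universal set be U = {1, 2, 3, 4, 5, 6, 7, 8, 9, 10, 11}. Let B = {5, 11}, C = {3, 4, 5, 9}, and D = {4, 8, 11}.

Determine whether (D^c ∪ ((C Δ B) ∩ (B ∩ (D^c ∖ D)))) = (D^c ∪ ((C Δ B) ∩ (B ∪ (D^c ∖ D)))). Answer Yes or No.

D^c = {1, 2, 3, 5, 6, 7, 9, 10}
C Δ B = {3, 4, 9, 11}
D^c ∖ D = {1, 2, 3, 5, 6, 7, 9, 10}
B ∩ (D^c ∖ D) = {5}
(C Δ B) ∩ (B ∩ (D^c ∖ D)) = {}
D^c ∪ ((C Δ B) ∩ (B ∩ (D^c ∖ D))) = {1, 2, 3, 5, 6, 7, 9, 10}
B ∪ (D^c ∖ D) = {1, 2, 3, 5, 6, 7, 9, 10, 11}
(C Δ B) ∩ (B ∪ (D^c ∖ D)) = {3, 9, 11}
D^c ∪ ((C Δ B) ∩ (B ∪ (D^c ∖ D))) = {1, 2, 3, 5, 6, 7, 9, 10, 11}
11 ∈ D^c ∪ ((C Δ B) ∩ (B ∪ (D^c ∖ D))) but 11 ∉ D^c ∪ ((C Δ B) ∩ (B ∩ (D^c ∖ D))), so they differ.

No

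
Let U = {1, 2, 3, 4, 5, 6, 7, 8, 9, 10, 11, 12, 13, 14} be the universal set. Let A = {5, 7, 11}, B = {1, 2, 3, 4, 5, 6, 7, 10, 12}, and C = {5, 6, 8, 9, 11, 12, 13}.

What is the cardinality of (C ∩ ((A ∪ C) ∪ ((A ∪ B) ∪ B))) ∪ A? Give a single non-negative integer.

A ∪ C = {5, 6, 7, 8, 9, 11, 12, 13}
A ∪ B = {1, 2, 3, 4, 5, 6, 7, 10, 11, 12}
(A ∪ B) ∪ B = {1, 2, 3, 4, 5, 6, 7, 10, 11, 12}
(A ∪ C) ∪ ((A ∪ B) ∪ B) = {1, 2, 3, 4, 5, 6, 7, 8, 9, 10, 11, 12, 13}
C ∩ ((A ∪ C) ∪ ((A ∪ B) ∪ B)) = {5, 6, 8, 9, 11, 12, 13}
(C ∩ ((A ∪ C) ∪ ((A ∪ B) ∪ B))) ∪ A = {5, 6, 7, 8, 9, 11, 12, 13}
|(C ∩ ((A ∪ C) ∪ ((A ∪ B) ∪ B))) ∪ A| = 8

8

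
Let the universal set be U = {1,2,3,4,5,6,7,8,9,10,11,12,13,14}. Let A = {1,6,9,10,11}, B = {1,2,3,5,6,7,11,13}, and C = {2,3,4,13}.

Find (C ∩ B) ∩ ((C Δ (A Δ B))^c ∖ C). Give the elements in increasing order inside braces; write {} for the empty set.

C ∩ B = {2,3,13}
A Δ B = {2,3,5,7,9,10,13}
C Δ (A Δ B) = {4,5,7,9,10}
(C Δ (A Δ B))^c = {1,2,3,6,8,11,12,13,14}
(C Δ (A Δ B))^c ∖ C = {1,6,8,11,12,14}
(C ∩ B) ∩ ((C Δ (A Δ B))^c ∖ C) = {}

{}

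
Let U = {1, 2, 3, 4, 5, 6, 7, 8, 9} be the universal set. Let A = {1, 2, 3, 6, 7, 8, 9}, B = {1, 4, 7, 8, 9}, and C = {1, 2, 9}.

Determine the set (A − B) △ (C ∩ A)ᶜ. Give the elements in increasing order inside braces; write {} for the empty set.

{2, 4, 5, 7, 8}

A − B = {2, 3, 6}
C ∩ A = {1, 2, 9}
(C ∩ A)ᶜ = {3, 4, 5, 6, 7, 8}
(A − B) △ (C ∩ A)ᶜ = {2, 4, 5, 7, 8}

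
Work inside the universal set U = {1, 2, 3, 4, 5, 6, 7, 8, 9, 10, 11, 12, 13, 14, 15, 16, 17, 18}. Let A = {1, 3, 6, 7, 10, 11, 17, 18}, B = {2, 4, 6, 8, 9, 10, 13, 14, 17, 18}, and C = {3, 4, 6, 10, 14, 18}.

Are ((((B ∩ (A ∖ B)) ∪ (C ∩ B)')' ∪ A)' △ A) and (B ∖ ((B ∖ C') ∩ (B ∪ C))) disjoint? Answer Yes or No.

No

A ∖ B = {1, 3, 7, 11}
B ∩ (A ∖ B) = {}
C ∩ B = {4, 6, 10, 14, 18}
(C ∩ B)' = {1, 2, 3, 5, 7, 8, 9, 11, 12, 13, 15, 16, 17}
(B ∩ (A ∖ B)) ∪ (C ∩ B)' = {1, 2, 3, 5, 7, 8, 9, 11, 12, 13, 15, 16, 17}
((B ∩ (A ∖ B)) ∪ (C ∩ B)')' = {4, 6, 10, 14, 18}
((B ∩ (A ∖ B)) ∪ (C ∩ B)')' ∪ A = {1, 3, 4, 6, 7, 10, 11, 14, 17, 18}
(((B ∩ (A ∖ B)) ∪ (C ∩ B)')' ∪ A)' = {2, 5, 8, 9, 12, 13, 15, 16}
(((B ∩ (A ∖ B)) ∪ (C ∩ B)')' ∪ A)' △ A = {1, 2, 3, 5, 6, 7, 8, 9, 10, 11, 12, 13, 15, 16, 17, 18}
C' = {1, 2, 5, 7, 8, 9, 11, 12, 13, 15, 16, 17}
B ∖ C' = {4, 6, 10, 14, 18}
B ∪ C = {2, 3, 4, 6, 8, 9, 10, 13, 14, 17, 18}
(B ∖ C') ∩ (B ∪ C) = {4, 6, 10, 14, 18}
B ∖ ((B ∖ C') ∩ (B ∪ C)) = {2, 8, 9, 13, 17}
2 lies in both, so they are not disjoint.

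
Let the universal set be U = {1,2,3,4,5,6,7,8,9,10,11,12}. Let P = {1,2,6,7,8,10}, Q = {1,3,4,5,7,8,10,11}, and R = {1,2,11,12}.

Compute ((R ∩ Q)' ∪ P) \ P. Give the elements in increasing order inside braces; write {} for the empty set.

R ∩ Q = {1,11}
(R ∩ Q)' = {2,3,4,5,6,7,8,9,10,12}
(R ∩ Q)' ∪ P = {1,2,3,4,5,6,7,8,9,10,12}
((R ∩ Q)' ∪ P) \ P = {3,4,5,9,12}

{3,4,5,9,12}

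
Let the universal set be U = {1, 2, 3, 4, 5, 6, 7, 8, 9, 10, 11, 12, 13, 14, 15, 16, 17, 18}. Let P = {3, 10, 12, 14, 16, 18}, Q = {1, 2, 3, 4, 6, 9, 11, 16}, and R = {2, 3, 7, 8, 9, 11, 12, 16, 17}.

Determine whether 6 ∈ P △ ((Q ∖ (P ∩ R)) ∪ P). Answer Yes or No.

Yes

6 ∉ P and 6 ∉ R, so 6 ∉ P ∩ R
6 ∈ Q and 6 ∉ (P ∩ R), so 6 ∈ Q ∖ (P ∩ R)
6 ∈ (Q ∖ (P ∩ R)) and 6 ∉ P, so 6 ∈ (Q ∖ (P ∩ R)) ∪ P
6 ∉ P and 6 ∈ ((Q ∖ (P ∩ R)) ∪ P), so 6 ∈ P △ ((Q ∖ (P ∩ R)) ∪ P)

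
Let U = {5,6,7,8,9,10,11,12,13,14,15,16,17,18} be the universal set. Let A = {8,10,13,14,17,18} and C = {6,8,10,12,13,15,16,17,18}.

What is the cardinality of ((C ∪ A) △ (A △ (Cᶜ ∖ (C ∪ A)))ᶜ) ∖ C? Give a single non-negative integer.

1

C ∪ A = {6,8,10,12,13,14,15,16,17,18}
Cᶜ = {5,7,9,11,14}
Cᶜ ∖ (C ∪ A) = {5,7,9,11}
A △ (Cᶜ ∖ (C ∪ A)) = {5,7,8,9,10,11,13,14,17,18}
(A △ (Cᶜ ∖ (C ∪ A)))ᶜ = {6,12,15,16}
(C ∪ A) △ (A △ (Cᶜ ∖ (C ∪ A)))ᶜ = {8,10,13,14,17,18}
((C ∪ A) △ (A △ (Cᶜ ∖ (C ∪ A)))ᶜ) ∖ C = {14}
|((C ∪ A) △ (A △ (Cᶜ ∖ (C ∪ A)))ᶜ) ∖ C| = 1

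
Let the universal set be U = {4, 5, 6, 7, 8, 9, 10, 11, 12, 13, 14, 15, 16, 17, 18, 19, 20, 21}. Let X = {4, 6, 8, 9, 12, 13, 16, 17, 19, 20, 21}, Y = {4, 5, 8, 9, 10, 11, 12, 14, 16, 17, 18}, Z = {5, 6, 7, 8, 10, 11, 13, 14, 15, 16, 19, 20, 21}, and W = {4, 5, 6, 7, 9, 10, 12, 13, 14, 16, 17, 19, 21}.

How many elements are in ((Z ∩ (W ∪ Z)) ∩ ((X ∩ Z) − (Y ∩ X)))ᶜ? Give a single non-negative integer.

13

W ∪ Z = {4, 5, 6, 7, 8, 9, 10, 11, 12, 13, 14, 15, 16, 17, 19, 20, 21}
Z ∩ (W ∪ Z) = {5, 6, 7, 8, 10, 11, 13, 14, 15, 16, 19, 20, 21}
X ∩ Z = {6, 8, 13, 16, 19, 20, 21}
Y ∩ X = {4, 8, 9, 12, 16, 17}
(X ∩ Z) − (Y ∩ X) = {6, 13, 19, 20, 21}
(Z ∩ (W ∪ Z)) ∩ ((X ∩ Z) − (Y ∩ X)) = {6, 13, 19, 20, 21}
((Z ∩ (W ∪ Z)) ∩ ((X ∩ Z) − (Y ∩ X)))ᶜ = {4, 5, 7, 8, 9, 10, 11, 12, 14, 15, 16, 17, 18}
|((Z ∩ (W ∪ Z)) ∩ ((X ∩ Z) − (Y ∩ X)))ᶜ| = 13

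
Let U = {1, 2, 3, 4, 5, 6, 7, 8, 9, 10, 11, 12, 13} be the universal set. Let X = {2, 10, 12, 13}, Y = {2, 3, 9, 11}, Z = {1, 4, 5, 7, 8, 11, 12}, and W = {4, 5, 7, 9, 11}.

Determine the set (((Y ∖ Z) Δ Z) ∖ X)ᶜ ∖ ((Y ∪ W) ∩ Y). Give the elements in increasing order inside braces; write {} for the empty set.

{6, 10, 12, 13}

Y ∖ Z = {2, 3, 9}
(Y ∖ Z) Δ Z = {1, 2, 3, 4, 5, 7, 8, 9, 11, 12}
((Y ∖ Z) Δ Z) ∖ X = {1, 3, 4, 5, 7, 8, 9, 11}
(((Y ∖ Z) Δ Z) ∖ X)ᶜ = {2, 6, 10, 12, 13}
Y ∪ W = {2, 3, 4, 5, 7, 9, 11}
(Y ∪ W) ∩ Y = {2, 3, 9, 11}
(((Y ∖ Z) Δ Z) ∖ X)ᶜ ∖ ((Y ∪ W) ∩ Y) = {6, 10, 12, 13}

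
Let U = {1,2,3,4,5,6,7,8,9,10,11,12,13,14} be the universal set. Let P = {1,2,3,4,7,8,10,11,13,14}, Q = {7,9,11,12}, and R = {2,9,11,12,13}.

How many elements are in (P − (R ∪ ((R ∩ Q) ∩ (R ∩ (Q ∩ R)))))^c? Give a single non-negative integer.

R ∩ Q = {9,11,12}
Q ∩ R = {9,11,12}
R ∩ (Q ∩ R) = {9,11,12}
(R ∩ Q) ∩ (R ∩ (Q ∩ R)) = {9,11,12}
R ∪ ((R ∩ Q) ∩ (R ∩ (Q ∩ R))) = {2,9,11,12,13}
P − (R ∪ ((R ∩ Q) ∩ (R ∩ (Q ∩ R)))) = {1,3,4,7,8,10,14}
(P − (R ∪ ((R ∩ Q) ∩ (R ∩ (Q ∩ R)))))^c = {2,5,6,9,11,12,13}
|(P − (R ∪ ((R ∩ Q) ∩ (R ∩ (Q ∩ R)))))^c| = 7

7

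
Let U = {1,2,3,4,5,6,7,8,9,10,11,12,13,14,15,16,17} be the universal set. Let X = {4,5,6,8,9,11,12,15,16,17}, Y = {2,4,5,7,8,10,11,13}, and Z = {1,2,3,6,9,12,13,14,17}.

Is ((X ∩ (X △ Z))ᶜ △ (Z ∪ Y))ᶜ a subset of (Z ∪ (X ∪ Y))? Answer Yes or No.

X △ Z = {1,2,3,4,5,8,11,13,14,15,16}
X ∩ (X △ Z) = {4,5,8,11,15,16}
(X ∩ (X △ Z))ᶜ = {1,2,3,6,7,9,10,12,13,14,17}
Z ∪ Y = {1,2,3,4,5,6,7,8,9,10,11,12,13,14,17}
(X ∩ (X △ Z))ᶜ △ (Z ∪ Y) = {4,5,8,11}
((X ∩ (X △ Z))ᶜ △ (Z ∪ Y))ᶜ = {1,2,3,6,7,9,10,12,13,14,15,16,17}
X ∪ Y = {2,4,5,6,7,8,9,10,11,12,13,15,16,17}
Z ∪ (X ∪ Y) = {1,2,3,4,5,6,7,8,9,10,11,12,13,14,15,16,17}
Every element of {1,2,3,6,7,9,10,12,13,14,15,16,17} is in {1,2,3,4,5,6,7,8,9,10,11,12,13,14,15,16,17}, so ((X ∩ (X △ Z))ᶜ △ (Z ∪ Y))ᶜ ⊆ Z ∪ (X ∪ Y).

Yes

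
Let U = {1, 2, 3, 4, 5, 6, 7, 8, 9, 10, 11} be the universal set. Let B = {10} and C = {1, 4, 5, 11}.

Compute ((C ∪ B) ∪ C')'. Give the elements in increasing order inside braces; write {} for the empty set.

C ∪ B = {1, 4, 5, 10, 11}
C' = {2, 3, 6, 7, 8, 9, 10}
(C ∪ B) ∪ C' = {1, 2, 3, 4, 5, 6, 7, 8, 9, 10, 11}
((C ∪ B) ∪ C')' = {}

{}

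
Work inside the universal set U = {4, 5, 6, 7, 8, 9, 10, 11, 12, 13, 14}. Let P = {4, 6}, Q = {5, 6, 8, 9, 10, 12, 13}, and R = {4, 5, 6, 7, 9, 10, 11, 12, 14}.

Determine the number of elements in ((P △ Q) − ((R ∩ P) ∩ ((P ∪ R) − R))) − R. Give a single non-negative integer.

2

P △ Q = {4, 5, 8, 9, 10, 12, 13}
R ∩ P = {4, 6}
P ∪ R = {4, 5, 6, 7, 9, 10, 11, 12, 14}
(P ∪ R) − R = {}
(R ∩ P) ∩ ((P ∪ R) − R) = {}
(P △ Q) − ((R ∩ P) ∩ ((P ∪ R) − R)) = {4, 5, 8, 9, 10, 12, 13}
((P △ Q) − ((R ∩ P) ∩ ((P ∪ R) − R))) − R = {8, 13}
|((P △ Q) − ((R ∩ P) ∩ ((P ∪ R) − R))) − R| = 2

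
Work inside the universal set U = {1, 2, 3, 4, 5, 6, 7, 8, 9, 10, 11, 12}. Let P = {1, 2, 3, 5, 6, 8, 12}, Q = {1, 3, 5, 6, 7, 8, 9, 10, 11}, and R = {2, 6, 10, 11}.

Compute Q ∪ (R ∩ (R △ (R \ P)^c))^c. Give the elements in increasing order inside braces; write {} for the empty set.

{1, 2, 3, 4, 5, 6, 7, 8, 9, 10, 11, 12}

R \ P = {10, 11}
(R \ P)^c = {1, 2, 3, 4, 5, 6, 7, 8, 9, 12}
R △ (R \ P)^c = {1, 3, 4, 5, 7, 8, 9, 10, 11, 12}
R ∩ (R △ (R \ P)^c) = {10, 11}
(R ∩ (R △ (R \ P)^c))^c = {1, 2, 3, 4, 5, 6, 7, 8, 9, 12}
Q ∪ (R ∩ (R △ (R \ P)^c))^c = {1, 2, 3, 4, 5, 6, 7, 8, 9, 10, 11, 12}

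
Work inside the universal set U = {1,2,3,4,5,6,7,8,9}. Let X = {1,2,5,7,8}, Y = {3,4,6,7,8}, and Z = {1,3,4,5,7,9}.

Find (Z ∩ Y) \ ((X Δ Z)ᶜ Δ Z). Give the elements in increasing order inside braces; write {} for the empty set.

Z ∩ Y = {3,4,7}
X Δ Z = {2,3,4,8,9}
(X Δ Z)ᶜ = {1,5,6,7}
(X Δ Z)ᶜ Δ Z = {3,4,6,9}
(Z ∩ Y) \ ((X Δ Z)ᶜ Δ Z) = {7}

{7}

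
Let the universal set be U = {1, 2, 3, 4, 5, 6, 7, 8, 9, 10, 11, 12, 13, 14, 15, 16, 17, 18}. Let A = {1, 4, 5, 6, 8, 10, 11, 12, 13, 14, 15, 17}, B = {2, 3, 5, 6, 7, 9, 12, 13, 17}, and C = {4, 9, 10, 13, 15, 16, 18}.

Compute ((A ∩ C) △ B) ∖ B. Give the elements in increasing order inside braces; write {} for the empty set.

A ∩ C = {4, 10, 13, 15}
(A ∩ C) △ B = {2, 3, 4, 5, 6, 7, 9, 10, 12, 15, 17}
((A ∩ C) △ B) ∖ B = {4, 10, 15}

{4, 10, 15}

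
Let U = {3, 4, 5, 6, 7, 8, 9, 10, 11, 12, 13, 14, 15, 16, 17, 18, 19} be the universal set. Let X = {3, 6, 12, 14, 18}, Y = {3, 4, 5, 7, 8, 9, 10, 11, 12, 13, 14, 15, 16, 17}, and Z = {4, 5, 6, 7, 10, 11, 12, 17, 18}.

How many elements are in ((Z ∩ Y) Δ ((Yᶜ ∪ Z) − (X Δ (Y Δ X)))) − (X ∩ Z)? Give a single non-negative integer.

Z ∩ Y = {4, 5, 7, 10, 11, 12, 17}
Yᶜ = {6, 18, 19}
Yᶜ ∪ Z = {4, 5, 6, 7, 10, 11, 12, 17, 18, 19}
Y Δ X = {4, 5, 6, 7, 8, 9, 10, 11, 13, 15, 16, 17, 18}
X Δ (Y Δ X) = {3, 4, 5, 7, 8, 9, 10, 11, 12, 13, 14, 15, 16, 17}
(Yᶜ ∪ Z) − (X Δ (Y Δ X)) = {6, 18, 19}
(Z ∩ Y) Δ ((Yᶜ ∪ Z) − (X Δ (Y Δ X))) = {4, 5, 6, 7, 10, 11, 12, 17, 18, 19}
X ∩ Z = {6, 12, 18}
((Z ∩ Y) Δ ((Yᶜ ∪ Z) − (X Δ (Y Δ X)))) − (X ∩ Z) = {4, 5, 7, 10, 11, 17, 19}
|((Z ∩ Y) Δ ((Yᶜ ∪ Z) − (X Δ (Y Δ X)))) − (X ∩ Z)| = 7

7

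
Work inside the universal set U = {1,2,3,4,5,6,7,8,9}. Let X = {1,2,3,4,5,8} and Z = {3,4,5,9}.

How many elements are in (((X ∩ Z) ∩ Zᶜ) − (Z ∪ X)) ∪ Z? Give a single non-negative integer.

X ∩ Z = {3,4,5}
Zᶜ = {1,2,6,7,8}
(X ∩ Z) ∩ Zᶜ = {}
Z ∪ X = {1,2,3,4,5,8,9}
((X ∩ Z) ∩ Zᶜ) − (Z ∪ X) = {}
(((X ∩ Z) ∩ Zᶜ) − (Z ∪ X)) ∪ Z = {3,4,5,9}
|(((X ∩ Z) ∩ Zᶜ) − (Z ∪ X)) ∪ Z| = 4

4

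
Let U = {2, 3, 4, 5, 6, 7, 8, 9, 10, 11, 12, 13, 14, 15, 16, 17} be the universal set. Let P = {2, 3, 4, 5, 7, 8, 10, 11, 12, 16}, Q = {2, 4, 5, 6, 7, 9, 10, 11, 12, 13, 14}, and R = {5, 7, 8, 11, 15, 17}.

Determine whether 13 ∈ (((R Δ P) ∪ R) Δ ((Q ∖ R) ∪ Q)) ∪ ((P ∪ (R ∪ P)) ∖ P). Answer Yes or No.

Yes

13 ∉ R and 13 ∉ P, so 13 ∉ R Δ P
13 ∉ (R Δ P) and 13 ∉ R, so 13 ∉ (R Δ P) ∪ R
13 ∈ Q and 13 ∉ R, so 13 ∈ Q ∖ R
13 ∈ (Q ∖ R) and 13 ∈ Q, so 13 ∈ (Q ∖ R) ∪ Q
13 ∉ ((R Δ P) ∪ R) and 13 ∈ ((Q ∖ R) ∪ Q), so 13 ∈ ((R Δ P) ∪ R) Δ ((Q ∖ R) ∪ Q)
13 ∉ R and 13 ∉ P, so 13 ∉ R ∪ P
13 ∉ P and 13 ∉ (R ∪ P), so 13 ∉ P ∪ (R ∪ P)
13 ∉ (P ∪ (R ∪ P)) and 13 ∉ P, so 13 ∉ (P ∪ (R ∪ P)) ∖ P
13 ∈ (((R Δ P) ∪ R) Δ ((Q ∖ R) ∪ Q)) and 13 ∉ ((P ∪ (R ∪ P)) ∖ P), so 13 ∈ (((R Δ P) ∪ R) Δ ((Q ∖ R) ∪ Q)) ∪ ((P ∪ (R ∪ P)) ∖ P)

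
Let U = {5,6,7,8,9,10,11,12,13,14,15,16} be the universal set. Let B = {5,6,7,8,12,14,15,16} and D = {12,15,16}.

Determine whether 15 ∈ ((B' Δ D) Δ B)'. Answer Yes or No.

15 ∈ B, so 15 ∉ B'
15 ∉ B' and 15 ∈ D, so 15 ∈ B' Δ D
15 ∈ (B' Δ D) and 15 ∈ B, so 15 ∉ (B' Δ D) Δ B
15 ∈ ((B' Δ D) Δ B)' since 15 ∉ ((B' Δ D) Δ B)

Yes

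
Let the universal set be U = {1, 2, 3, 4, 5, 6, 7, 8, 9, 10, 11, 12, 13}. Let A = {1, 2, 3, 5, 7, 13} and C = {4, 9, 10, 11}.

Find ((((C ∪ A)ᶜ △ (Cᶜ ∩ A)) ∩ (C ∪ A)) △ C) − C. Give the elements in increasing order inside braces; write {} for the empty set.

{1, 2, 3, 5, 7, 13}

C ∪ A = {1, 2, 3, 4, 5, 7, 9, 10, 11, 13}
(C ∪ A)ᶜ = {6, 8, 12}
Cᶜ = {1, 2, 3, 5, 6, 7, 8, 12, 13}
Cᶜ ∩ A = {1, 2, 3, 5, 7, 13}
(C ∪ A)ᶜ △ (Cᶜ ∩ A) = {1, 2, 3, 5, 6, 7, 8, 12, 13}
((C ∪ A)ᶜ △ (Cᶜ ∩ A)) ∩ (C ∪ A) = {1, 2, 3, 5, 7, 13}
(((C ∪ A)ᶜ △ (Cᶜ ∩ A)) ∩ (C ∪ A)) △ C = {1, 2, 3, 4, 5, 7, 9, 10, 11, 13}
((((C ∪ A)ᶜ △ (Cᶜ ∩ A)) ∩ (C ∪ A)) △ C) − C = {1, 2, 3, 5, 7, 13}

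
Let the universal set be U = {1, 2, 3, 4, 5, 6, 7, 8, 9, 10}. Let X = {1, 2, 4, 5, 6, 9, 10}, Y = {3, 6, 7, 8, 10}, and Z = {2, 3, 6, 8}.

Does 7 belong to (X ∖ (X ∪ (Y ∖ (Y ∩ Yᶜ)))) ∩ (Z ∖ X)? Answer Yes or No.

7 ∈ Y, so 7 ∉ Yᶜ
7 ∈ Y and 7 ∉ Yᶜ, so 7 ∉ Y ∩ Yᶜ
7 ∈ Y and 7 ∉ (Y ∩ Yᶜ), so 7 ∈ Y ∖ (Y ∩ Yᶜ)
7 ∉ X and 7 ∈ (Y ∖ (Y ∩ Yᶜ)), so 7 ∈ X ∪ (Y ∖ (Y ∩ Yᶜ))
7 ∉ X and 7 ∈ (X ∪ (Y ∖ (Y ∩ Yᶜ))), so 7 ∉ X ∖ (X ∪ (Y ∖ (Y ∩ Yᶜ)))
7 ∉ Z and 7 ∉ X, so 7 ∉ Z ∖ X
7 ∉ (X ∖ (X ∪ (Y ∖ (Y ∩ Yᶜ)))) and 7 ∉ (Z ∖ X), so 7 ∉ (X ∖ (X ∪ (Y ∖ (Y ∩ Yᶜ)))) ∩ (Z ∖ X)

No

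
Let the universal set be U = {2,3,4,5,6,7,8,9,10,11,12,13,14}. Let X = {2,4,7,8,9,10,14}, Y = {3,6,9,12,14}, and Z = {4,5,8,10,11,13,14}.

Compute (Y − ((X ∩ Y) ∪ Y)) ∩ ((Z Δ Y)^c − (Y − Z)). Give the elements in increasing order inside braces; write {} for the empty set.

{}

X ∩ Y = {9,14}
(X ∩ Y) ∪ Y = {3,6,9,12,14}
Y − ((X ∩ Y) ∪ Y) = {}
Z Δ Y = {3,4,5,6,8,9,10,11,12,13}
(Z Δ Y)^c = {2,7,14}
Y − Z = {3,6,9,12}
(Z Δ Y)^c − (Y − Z) = {2,7,14}
(Y − ((X ∩ Y) ∪ Y)) ∩ ((Z Δ Y)^c − (Y − Z)) = {}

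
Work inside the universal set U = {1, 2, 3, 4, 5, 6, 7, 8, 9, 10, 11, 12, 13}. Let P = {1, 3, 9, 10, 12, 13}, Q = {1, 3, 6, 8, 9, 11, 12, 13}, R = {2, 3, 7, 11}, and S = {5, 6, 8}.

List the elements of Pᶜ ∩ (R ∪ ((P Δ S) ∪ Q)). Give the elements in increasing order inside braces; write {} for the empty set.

Pᶜ = {2, 4, 5, 6, 7, 8, 11}
P Δ S = {1, 3, 5, 6, 8, 9, 10, 12, 13}
(P Δ S) ∪ Q = {1, 3, 5, 6, 8, 9, 10, 11, 12, 13}
R ∪ ((P Δ S) ∪ Q) = {1, 2, 3, 5, 6, 7, 8, 9, 10, 11, 12, 13}
Pᶜ ∩ (R ∪ ((P Δ S) ∪ Q)) = {2, 5, 6, 7, 8, 11}

{2, 5, 6, 7, 8, 11}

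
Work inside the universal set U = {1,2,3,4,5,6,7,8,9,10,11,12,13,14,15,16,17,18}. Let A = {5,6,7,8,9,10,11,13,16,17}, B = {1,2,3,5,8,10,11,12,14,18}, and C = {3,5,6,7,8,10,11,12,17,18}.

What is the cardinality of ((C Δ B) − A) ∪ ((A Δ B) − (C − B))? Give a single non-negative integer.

9

C Δ B = {1,2,6,7,14,17}
(C Δ B) − A = {1,2,14}
A Δ B = {1,2,3,6,7,9,12,13,14,16,17,18}
C − B = {6,7,17}
(A Δ B) − (C − B) = {1,2,3,9,12,13,14,16,18}
((C Δ B) − A) ∪ ((A Δ B) − (C − B)) = {1,2,3,9,12,13,14,16,18}
|((C Δ B) − A) ∪ ((A Δ B) − (C − B))| = 9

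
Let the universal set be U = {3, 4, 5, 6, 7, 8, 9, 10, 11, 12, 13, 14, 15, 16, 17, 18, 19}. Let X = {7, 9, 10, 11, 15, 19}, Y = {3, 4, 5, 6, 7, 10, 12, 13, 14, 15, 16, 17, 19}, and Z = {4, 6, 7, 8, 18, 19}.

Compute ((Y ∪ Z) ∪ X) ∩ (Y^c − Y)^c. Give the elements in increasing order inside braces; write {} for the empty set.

Y ∪ Z = {3, 4, 5, 6, 7, 8, 10, 12, 13, 14, 15, 16, 17, 18, 19}
(Y ∪ Z) ∪ X = {3, 4, 5, 6, 7, 8, 9, 10, 11, 12, 13, 14, 15, 16, 17, 18, 19}
Y^c = {8, 9, 11, 18}
Y^c − Y = {8, 9, 11, 18}
(Y^c − Y)^c = {3, 4, 5, 6, 7, 10, 12, 13, 14, 15, 16, 17, 19}
((Y ∪ Z) ∪ X) ∩ (Y^c − Y)^c = {3, 4, 5, 6, 7, 10, 12, 13, 14, 15, 16, 17, 19}

{3, 4, 5, 6, 7, 10, 12, 13, 14, 15, 16, 17, 19}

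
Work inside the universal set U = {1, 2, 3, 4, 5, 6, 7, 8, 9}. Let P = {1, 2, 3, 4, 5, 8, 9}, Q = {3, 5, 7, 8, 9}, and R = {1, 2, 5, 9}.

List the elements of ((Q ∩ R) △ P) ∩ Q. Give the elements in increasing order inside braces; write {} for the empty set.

{3, 8}

Q ∩ R = {5, 9}
(Q ∩ R) △ P = {1, 2, 3, 4, 8}
((Q ∩ R) △ P) ∩ Q = {3, 8}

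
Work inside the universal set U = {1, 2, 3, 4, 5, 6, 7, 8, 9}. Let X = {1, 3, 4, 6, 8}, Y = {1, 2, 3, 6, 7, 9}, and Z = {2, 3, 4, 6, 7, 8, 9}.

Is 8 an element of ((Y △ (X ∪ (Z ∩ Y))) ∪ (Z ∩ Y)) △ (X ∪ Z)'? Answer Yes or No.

8 ∈ Z and 8 ∉ Y, so 8 ∉ Z ∩ Y
8 ∈ X and 8 ∉ (Z ∩ Y), so 8 ∈ X ∪ (Z ∩ Y)
8 ∉ Y and 8 ∈ (X ∪ (Z ∩ Y)), so 8 ∈ Y △ (X ∪ (Z ∩ Y))
8 ∈ Z and 8 ∉ Y, so 8 ∉ Z ∩ Y
8 ∈ (Y △ (X ∪ (Z ∩ Y))) and 8 ∉ (Z ∩ Y), so 8 ∈ (Y △ (X ∪ (Z ∩ Y))) ∪ (Z ∩ Y)
8 ∈ X and 8 ∈ Z, so 8 ∈ X ∪ Z
8 ∉ (X ∪ Z)' since 8 ∈ (X ∪ Z)
8 ∈ ((Y △ (X ∪ (Z ∩ Y))) ∪ (Z ∩ Y)) and 8 ∉ (X ∪ Z)', so 8 ∈ ((Y △ (X ∪ (Z ∩ Y))) ∪ (Z ∩ Y)) △ (X ∪ Z)'

Yes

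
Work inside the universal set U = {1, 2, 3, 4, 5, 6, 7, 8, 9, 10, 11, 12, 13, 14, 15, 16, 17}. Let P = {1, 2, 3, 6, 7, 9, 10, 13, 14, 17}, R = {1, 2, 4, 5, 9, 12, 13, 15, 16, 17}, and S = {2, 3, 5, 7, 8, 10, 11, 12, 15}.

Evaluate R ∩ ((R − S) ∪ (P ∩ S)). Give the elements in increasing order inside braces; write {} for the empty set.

{1, 2, 4, 9, 13, 16, 17}

R − S = {1, 4, 9, 13, 16, 17}
P ∩ S = {2, 3, 7, 10}
(R − S) ∪ (P ∩ S) = {1, 2, 3, 4, 7, 9, 10, 13, 16, 17}
R ∩ ((R − S) ∪ (P ∩ S)) = {1, 2, 4, 9, 13, 16, 17}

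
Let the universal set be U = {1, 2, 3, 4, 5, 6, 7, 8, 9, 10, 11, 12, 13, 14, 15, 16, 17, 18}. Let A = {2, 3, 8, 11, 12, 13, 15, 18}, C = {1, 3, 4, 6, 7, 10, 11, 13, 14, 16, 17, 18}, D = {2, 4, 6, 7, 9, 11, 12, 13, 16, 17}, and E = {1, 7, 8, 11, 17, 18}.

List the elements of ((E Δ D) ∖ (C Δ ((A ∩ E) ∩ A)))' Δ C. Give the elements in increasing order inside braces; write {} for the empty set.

E Δ D = {1, 2, 4, 6, 8, 9, 12, 13, 16, 18}
A ∩ E = {8, 11, 18}
(A ∩ E) ∩ A = {8, 11, 18}
C Δ ((A ∩ E) ∩ A) = {1, 3, 4, 6, 7, 8, 10, 13, 14, 16, 17}
(E Δ D) ∖ (C Δ ((A ∩ E) ∩ A)) = {2, 9, 12, 18}
((E Δ D) ∖ (C Δ ((A ∩ E) ∩ A)))' = {1, 3, 4, 5, 6, 7, 8, 10, 11, 13, 14, 15, 16, 17}
((E Δ D) ∖ (C Δ ((A ∩ E) ∩ A)))' Δ C = {5, 8, 15, 18}

{5, 8, 15, 18}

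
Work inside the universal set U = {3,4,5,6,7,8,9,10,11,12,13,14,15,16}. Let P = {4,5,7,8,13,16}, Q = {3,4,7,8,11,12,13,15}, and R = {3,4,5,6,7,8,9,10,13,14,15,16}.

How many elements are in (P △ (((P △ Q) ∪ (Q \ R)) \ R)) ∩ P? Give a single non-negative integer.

P △ Q = {3,5,11,12,15,16}
Q \ R = {11,12}
(P △ Q) ∪ (Q \ R) = {3,5,11,12,15,16}
((P △ Q) ∪ (Q \ R)) \ R = {11,12}
P △ (((P △ Q) ∪ (Q \ R)) \ R) = {4,5,7,8,11,12,13,16}
(P △ (((P △ Q) ∪ (Q \ R)) \ R)) ∩ P = {4,5,7,8,13,16}
|(P △ (((P △ Q) ∪ (Q \ R)) \ R)) ∩ P| = 6

6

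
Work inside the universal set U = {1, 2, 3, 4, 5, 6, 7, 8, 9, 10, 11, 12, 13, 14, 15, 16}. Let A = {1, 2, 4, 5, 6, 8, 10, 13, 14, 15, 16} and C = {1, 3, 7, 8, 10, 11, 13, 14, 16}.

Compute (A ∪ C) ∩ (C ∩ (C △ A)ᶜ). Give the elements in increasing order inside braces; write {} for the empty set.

A ∪ C = {1, 2, 3, 4, 5, 6, 7, 8, 10, 11, 13, 14, 15, 16}
C △ A = {2, 3, 4, 5, 6, 7, 11, 15}
(C △ A)ᶜ = {1, 8, 9, 10, 12, 13, 14, 16}
C ∩ (C △ A)ᶜ = {1, 8, 10, 13, 14, 16}
(A ∪ C) ∩ (C ∩ (C △ A)ᶜ) = {1, 8, 10, 13, 14, 16}

{1, 8, 10, 13, 14, 16}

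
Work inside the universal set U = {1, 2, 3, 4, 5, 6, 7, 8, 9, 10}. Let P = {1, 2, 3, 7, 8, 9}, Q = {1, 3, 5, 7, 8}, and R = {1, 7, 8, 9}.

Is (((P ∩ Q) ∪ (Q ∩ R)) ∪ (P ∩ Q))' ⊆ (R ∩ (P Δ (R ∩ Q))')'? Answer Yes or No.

Yes

P ∩ Q = {1, 3, 7, 8}
Q ∩ R = {1, 7, 8}
(P ∩ Q) ∪ (Q ∩ R) = {1, 3, 7, 8}
((P ∩ Q) ∪ (Q ∩ R)) ∪ (P ∩ Q) = {1, 3, 7, 8}
(((P ∩ Q) ∪ (Q ∩ R)) ∪ (P ∩ Q))' = {2, 4, 5, 6, 9, 10}
R ∩ Q = {1, 7, 8}
P Δ (R ∩ Q) = {2, 3, 9}
(P Δ (R ∩ Q))' = {1, 4, 5, 6, 7, 8, 10}
R ∩ (P Δ (R ∩ Q))' = {1, 7, 8}
(R ∩ (P Δ (R ∩ Q))')' = {2, 3, 4, 5, 6, 9, 10}
Every element of {2, 4, 5, 6, 9, 10} is in {2, 3, 4, 5, 6, 9, 10}, so (((P ∩ Q) ∪ (Q ∩ R)) ∪ (P ∩ Q))' ⊆ (R ∩ (P Δ (R ∩ Q))')'.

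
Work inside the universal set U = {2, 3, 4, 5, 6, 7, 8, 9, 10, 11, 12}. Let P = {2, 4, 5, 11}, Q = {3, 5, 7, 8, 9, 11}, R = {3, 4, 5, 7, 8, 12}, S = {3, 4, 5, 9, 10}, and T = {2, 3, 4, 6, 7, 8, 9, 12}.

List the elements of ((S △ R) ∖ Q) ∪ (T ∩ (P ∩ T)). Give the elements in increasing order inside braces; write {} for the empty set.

{2, 4, 10, 12}

S △ R = {7, 8, 9, 10, 12}
(S △ R) ∖ Q = {10, 12}
P ∩ T = {2, 4}
T ∩ (P ∩ T) = {2, 4}
((S △ R) ∖ Q) ∪ (T ∩ (P ∩ T)) = {2, 4, 10, 12}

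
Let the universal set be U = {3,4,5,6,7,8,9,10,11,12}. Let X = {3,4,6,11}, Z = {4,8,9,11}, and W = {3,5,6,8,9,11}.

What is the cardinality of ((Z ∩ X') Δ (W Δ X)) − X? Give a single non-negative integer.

X' = {5,7,8,9,10,12}
Z ∩ X' = {8,9}
W Δ X = {4,5,8,9}
(Z ∩ X') Δ (W Δ X) = {4,5}
((Z ∩ X') Δ (W Δ X)) − X = {5}
|((Z ∩ X') Δ (W Δ X)) − X| = 1

1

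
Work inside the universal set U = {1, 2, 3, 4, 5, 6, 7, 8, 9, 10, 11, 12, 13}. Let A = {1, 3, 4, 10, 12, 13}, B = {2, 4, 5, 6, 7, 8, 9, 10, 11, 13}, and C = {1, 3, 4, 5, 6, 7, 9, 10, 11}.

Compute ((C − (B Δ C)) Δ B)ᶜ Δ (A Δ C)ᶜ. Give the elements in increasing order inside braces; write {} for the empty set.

{2, 5, 6, 7, 8, 9, 11, 12}

B Δ C = {1, 2, 3, 8, 13}
C − (B Δ C) = {4, 5, 6, 7, 9, 10, 11}
(C − (B Δ C)) Δ B = {2, 8, 13}
((C − (B Δ C)) Δ B)ᶜ = {1, 3, 4, 5, 6, 7, 9, 10, 11, 12}
A Δ C = {5, 6, 7, 9, 11, 12, 13}
(A Δ C)ᶜ = {1, 2, 3, 4, 8, 10}
((C − (B Δ C)) Δ B)ᶜ Δ (A Δ C)ᶜ = {2, 5, 6, 7, 8, 9, 11, 12}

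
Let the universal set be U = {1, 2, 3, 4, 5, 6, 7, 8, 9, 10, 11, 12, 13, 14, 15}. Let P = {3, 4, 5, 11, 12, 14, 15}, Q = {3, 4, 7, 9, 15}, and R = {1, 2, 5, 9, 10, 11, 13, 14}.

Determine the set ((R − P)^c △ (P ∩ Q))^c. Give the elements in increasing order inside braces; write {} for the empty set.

R − P = {1, 2, 9, 10, 13}
(R − P)^c = {3, 4, 5, 6, 7, 8, 11, 12, 14, 15}
P ∩ Q = {3, 4, 15}
(R − P)^c △ (P ∩ Q) = {5, 6, 7, 8, 11, 12, 14}
((R − P)^c △ (P ∩ Q))^c = {1, 2, 3, 4, 9, 10, 13, 15}

{1, 2, 3, 4, 9, 10, 13, 15}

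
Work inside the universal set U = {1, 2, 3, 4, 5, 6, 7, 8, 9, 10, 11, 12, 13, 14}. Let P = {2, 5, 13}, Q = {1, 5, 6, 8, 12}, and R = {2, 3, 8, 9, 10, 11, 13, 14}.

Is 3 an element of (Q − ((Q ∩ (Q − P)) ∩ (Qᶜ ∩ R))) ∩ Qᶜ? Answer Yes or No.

3 ∉ Q and 3 ∉ P, so 3 ∉ Q − P
3 ∉ Q and 3 ∉ (Q − P), so 3 ∉ Q ∩ (Q − P)
3 ∉ Q, so 3 ∈ Qᶜ
3 ∈ Qᶜ and 3 ∈ R, so 3 ∈ Qᶜ ∩ R
3 ∉ (Q ∩ (Q − P)) and 3 ∈ (Qᶜ ∩ R), so 3 ∉ (Q ∩ (Q − P)) ∩ (Qᶜ ∩ R)
3 ∉ Q and 3 ∉ ((Q ∩ (Q − P)) ∩ (Qᶜ ∩ R)), so 3 ∉ Q − ((Q ∩ (Q − P)) ∩ (Qᶜ ∩ R))
3 ∉ Q, so 3 ∈ Qᶜ
3 ∉ (Q − ((Q ∩ (Q − P)) ∩ (Qᶜ ∩ R))) and 3 ∈ Qᶜ, so 3 ∉ (Q − ((Q ∩ (Q − P)) ∩ (Qᶜ ∩ R))) ∩ Qᶜ

No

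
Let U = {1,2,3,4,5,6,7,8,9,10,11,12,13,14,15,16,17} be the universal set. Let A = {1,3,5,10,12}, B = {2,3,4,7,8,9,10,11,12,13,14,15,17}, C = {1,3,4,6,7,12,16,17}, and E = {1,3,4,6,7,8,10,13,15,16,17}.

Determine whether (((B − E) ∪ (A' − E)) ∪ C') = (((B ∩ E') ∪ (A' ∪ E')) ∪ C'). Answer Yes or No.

B − E = {2,9,11,12,14}
A' = {2,4,6,7,8,9,11,13,14,15,16,17}
A' − E = {2,9,11,14}
(B − E) ∪ (A' − E) = {2,9,11,12,14}
C' = {2,5,8,9,10,11,13,14,15}
((B − E) ∪ (A' − E)) ∪ C' = {2,5,8,9,10,11,12,13,14,15}
E' = {2,5,9,11,12,14}
B ∩ E' = {2,9,11,12,14}
A' ∪ E' = {2,4,5,6,7,8,9,11,12,13,14,15,16,17}
(B ∩ E') ∪ (A' ∪ E') = {2,4,5,6,7,8,9,11,12,13,14,15,16,17}
((B ∩ E') ∪ (A' ∪ E')) ∪ C' = {2,4,5,6,7,8,9,10,11,12,13,14,15,16,17}
4 ∈ ((B ∩ E') ∪ (A' ∪ E')) ∪ C' but 4 ∉ ((B − E) ∪ (A' − E)) ∪ C', so they differ.

No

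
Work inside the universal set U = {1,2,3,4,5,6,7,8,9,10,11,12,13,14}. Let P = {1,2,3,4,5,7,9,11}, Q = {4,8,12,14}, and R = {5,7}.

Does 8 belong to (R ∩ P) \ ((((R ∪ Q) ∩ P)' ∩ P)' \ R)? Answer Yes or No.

No

8 ∉ R and 8 ∉ P, so 8 ∉ R ∩ P
8 ∉ R and 8 ∈ Q, so 8 ∈ R ∪ Q
8 ∈ (R ∪ Q) and 8 ∉ P, so 8 ∉ (R ∪ Q) ∩ P
8 ∈ ((R ∪ Q) ∩ P)' since 8 ∉ ((R ∪ Q) ∩ P)
8 ∈ ((R ∪ Q) ∩ P)' and 8 ∉ P, so 8 ∉ ((R ∪ Q) ∩ P)' ∩ P
8 ∈ (((R ∪ Q) ∩ P)' ∩ P)' since 8 ∉ (((R ∪ Q) ∩ P)' ∩ P)
8 ∈ (((R ∪ Q) ∩ P)' ∩ P)' and 8 ∉ R, so 8 ∈ (((R ∪ Q) ∩ P)' ∩ P)' \ R
8 ∉ (R ∩ P) and 8 ∈ ((((R ∪ Q) ∩ P)' ∩ P)' \ R), so 8 ∉ (R ∩ P) \ ((((R ∪ Q) ∩ P)' ∩ P)' \ R)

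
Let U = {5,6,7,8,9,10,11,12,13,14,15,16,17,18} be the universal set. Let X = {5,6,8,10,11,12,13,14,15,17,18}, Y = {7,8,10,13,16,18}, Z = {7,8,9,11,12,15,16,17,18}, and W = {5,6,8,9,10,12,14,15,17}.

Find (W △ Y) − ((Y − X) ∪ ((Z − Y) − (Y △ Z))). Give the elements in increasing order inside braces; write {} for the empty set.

W △ Y = {5,6,7,9,12,13,14,15,16,17,18}
Y − X = {7,16}
Z − Y = {9,11,12,15,17}
Y △ Z = {9,10,11,12,13,15,17}
(Z − Y) − (Y △ Z) = {}
(Y − X) ∪ ((Z − Y) − (Y △ Z)) = {7,16}
(W △ Y) − ((Y − X) ∪ ((Z − Y) − (Y △ Z))) = {5,6,9,12,13,14,15,17,18}

{5,6,9,12,13,14,15,17,18}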